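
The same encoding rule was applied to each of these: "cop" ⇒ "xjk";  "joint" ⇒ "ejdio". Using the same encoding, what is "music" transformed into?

hpndx

Compare letters: c→x is +21, o→j is +21, p→k is +21 — a constant shift. Every letter moves 21 places later in the alphabet, wrapping around z→a.
For music: m+21=h, u+21=p, s+21=n, i+21=d, c+21=x.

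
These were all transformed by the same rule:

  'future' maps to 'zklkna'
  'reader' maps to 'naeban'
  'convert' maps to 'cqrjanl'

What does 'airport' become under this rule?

f(5)→z(25) and u(20)→k(10) fit y≡25x+4 (mod 26); the inverse of 25 mod 26 is 25. Treating letters as 0–25, the rule is x ↦ 25x + 4 (mod 26).
Applying it to airport: a(0)→25·0+4≡4=e; i(8)→25·8+4≡22=w; r(17)→25·17+4≡13=n; p(15)→25·15+4≡15=p; o(14)→25·14+4≡16=q; r(17)→25·17+4≡13=n; t(19)→25·19+4≡11=l (all mod 26).

ewnpqnl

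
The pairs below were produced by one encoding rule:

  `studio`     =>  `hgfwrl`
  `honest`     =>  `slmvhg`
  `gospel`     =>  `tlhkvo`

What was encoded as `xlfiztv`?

This is the alphabet-reversal cipher (Atbash): a becomes z, b becomes y, etc.
Reversing it on xlfiztv: x↔c, l↔o, f↔u, i↔r, z↔a, t↔g, v↔e.

courage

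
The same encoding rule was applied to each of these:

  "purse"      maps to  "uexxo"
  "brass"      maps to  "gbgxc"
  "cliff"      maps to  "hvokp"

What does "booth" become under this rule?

The shifts repeat in a cycle of length 3: positions 0,1,… shift by +5, +10, +6, then the pattern repeats.
Applying it to booth: b+5=g, o+10=y, o+6=u, t+5=y, h+10=r.

gyuyr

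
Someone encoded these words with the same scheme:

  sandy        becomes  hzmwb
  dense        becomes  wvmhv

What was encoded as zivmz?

arena

Each pair mirrors across the alphabet (s↔h, a↔z, n↔m): positions sum to 25. Letters are reflected about the middle of the alphabet (position → 25−position): Atbash.
Undoing it on zivmz: z↔a, i↔r, v↔e, m↔n, z↔a.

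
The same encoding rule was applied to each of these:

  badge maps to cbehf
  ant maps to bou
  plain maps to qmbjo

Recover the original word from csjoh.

Compare letters: b→c is +1, a→b is +1, d→e is +1 — a constant shift. Each letter is shifted forward by 1 in the alphabet (a Caesar shift of +1).
Reversing it on csjoh: c−1=b, s−1=r, j−1=i, o−1=n, h−1=g.

bring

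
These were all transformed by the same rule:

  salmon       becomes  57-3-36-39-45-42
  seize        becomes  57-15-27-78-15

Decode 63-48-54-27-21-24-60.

The formula is n = 3×(alphabet index, a=1).
Decoding 63-48-54-27-21-24-60: 63→(63−0)÷3=21=u, 48→(48−0)÷3=16=p, 54→(54−0)÷3=18=r, 27→(27−0)÷3=9=i, 21→(21−0)÷3=7=g, 24→(24−0)÷3=8=h, 60→(60−0)÷3=20=t.

upright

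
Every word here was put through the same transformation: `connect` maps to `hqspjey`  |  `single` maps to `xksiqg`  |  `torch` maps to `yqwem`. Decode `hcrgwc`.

camera

Shifts by position in connect: pos 0: c→h (+5), pos 1: o→q (+2), pos 2: n→s (+5), pos 3: n→p (+2) — repeating every 2. The shifts repeat in a cycle of length 2: positions 0,1,… shift by +5, +2, then the pattern repeats.
Decoding hcrgwc: h−5=c, c−2=a, r−5=m, g−2=e, w−5=r, c−2=a.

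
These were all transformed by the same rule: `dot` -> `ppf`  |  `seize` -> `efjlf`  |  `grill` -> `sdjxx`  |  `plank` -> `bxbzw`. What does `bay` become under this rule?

nbk

The shift depends on letter class: consonant d→p is +12, but vowel o→p is +1. Vowels shift forward by 1 and consonants shift forward by 12.
Applying it to bay: b(cons)+12=n, a(vowel)+1=b, y(cons)+12=k.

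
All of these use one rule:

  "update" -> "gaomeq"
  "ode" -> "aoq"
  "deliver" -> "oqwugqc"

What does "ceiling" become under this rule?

nquwuyr

The shift depends on letter class: consonant p→a is +11, but vowel u→g is +12. The rule splits by letter class: vowels +12, consonants +11.
Applying it to ceiling: c(cons)+11=n, e(vowel)+12=q, i(vowel)+12=u, l(cons)+11=w, i(vowel)+12=u, n(cons)+11=y, g(cons)+11=r.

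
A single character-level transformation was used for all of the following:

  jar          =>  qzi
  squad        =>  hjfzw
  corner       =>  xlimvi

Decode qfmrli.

This is the alphabet-reversal cipher (Atbash): a becomes z, b becomes y, etc.
Reversing it on qfmrli: q↔j, f↔u, m↔n, r↔i, l↔o, i↔r.

junior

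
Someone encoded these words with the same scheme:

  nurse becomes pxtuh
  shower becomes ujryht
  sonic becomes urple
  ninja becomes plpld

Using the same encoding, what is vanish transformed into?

xdpluj

The shift depends on letter class: consonant n→p is +2, but vowel u→x is +3. Two shifts are in play — +3 for a/e/i/o/u, +2 for every other letter.
On vanish: v(cons)+2=x, a(vowel)+3=d, n(cons)+2=p, i(vowel)+3=l, s(cons)+2=u, h(cons)+2=j.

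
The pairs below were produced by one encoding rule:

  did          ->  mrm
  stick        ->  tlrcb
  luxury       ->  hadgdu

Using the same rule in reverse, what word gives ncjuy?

The word is reversed, then every letter is shifted forward by 9.
Reversing it on ncjuy: shift back: n−9=e, c−9=t, j−9=a, u−9=l, y−9=p → etalp; then reverse → plate.

plate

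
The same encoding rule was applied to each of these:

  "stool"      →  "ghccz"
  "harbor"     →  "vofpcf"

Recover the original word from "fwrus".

ridge

This is a Caesar cipher with shift 14.
Reversing it on fwrus: f−14=r, w−14=i, r−14=d, u−14=g, s−14=e.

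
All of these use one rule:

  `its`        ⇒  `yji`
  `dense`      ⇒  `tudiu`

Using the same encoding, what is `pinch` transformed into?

Each letter is shifted forward by 16 in the alphabet (a Caesar shift of +16).
On pinch: p+16=f, i+16=y, n+16=d, c+16=s, h+16=x.

fydsx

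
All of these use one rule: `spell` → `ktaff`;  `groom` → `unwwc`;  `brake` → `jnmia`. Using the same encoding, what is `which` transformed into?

s(18)→k(10) and p(15)→t(19) fit y≡23x+12 (mod 26); the inverse of 23 mod 26 is 17. This is an affine cipher: with a=0,…,z=25, each position x becomes (23x+12) mod 26.
For which: w(22)→23·22+12≡24=y; h(7)→23·7+12≡17=r; i(8)→23·8+12≡14=o; c(2)→23·2+12≡6=g; h(7)→23·7+12≡17=r (all mod 26).

yrogr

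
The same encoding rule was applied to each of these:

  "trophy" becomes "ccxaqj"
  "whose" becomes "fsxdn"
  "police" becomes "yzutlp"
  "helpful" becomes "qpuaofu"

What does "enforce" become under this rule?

nyozann

Shifts by position in trophy: pos 0: t→c (+9), pos 1: r→c (+11), pos 2: o→x (+9), pos 3: p→a (+11) — repeating every 2. A repeating key of period 2 is used — shifts +9, +11 over and over.
On enforce: e+9=n, n+11=y, f+9=o, o+11=z, r+9=a, c+11=n, e+9=n.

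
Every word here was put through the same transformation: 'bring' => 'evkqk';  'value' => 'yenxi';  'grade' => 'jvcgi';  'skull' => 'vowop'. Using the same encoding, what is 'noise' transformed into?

Shifts by position in bring: pos 0: b→e (+3), pos 1: r→v (+4), pos 2: i→k (+2), pos 3: n→q (+3), pos 4: g→k (+4) — repeating every 3. A repeating key of period 3 is used — shifts +3, +4, +2 over and over.
On noise: n+3=q, o+4=s, i+2=k, s+3=v, e+4=i.

qskvi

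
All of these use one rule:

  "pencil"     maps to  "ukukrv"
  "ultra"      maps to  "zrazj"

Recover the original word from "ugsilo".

palace

Letter i (0-indexed) is shifted by i+5, so successive shifts are 5, 6, 7, ….
Undoing it on ugsilo: u−5=p, g−6=a, s−7=l, i−8=a, l−9=c, o−10=e.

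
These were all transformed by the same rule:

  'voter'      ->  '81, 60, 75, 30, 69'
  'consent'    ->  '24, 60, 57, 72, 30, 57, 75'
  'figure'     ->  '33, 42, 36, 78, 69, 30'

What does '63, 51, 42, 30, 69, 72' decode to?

pliers

v(#22)→81 and o(#15)→60: differences scale by 3, so n = 3·pos + 15. Each letter becomes 3×(its alphabet position, a=1..z=26) + 15.
Undoing it on 63, 51, 42, 30, 69, 72: 63→(63−15)÷3=16=p, 51→(51−15)÷3=12=l, 42→(42−15)÷3=9=i, 30→(30−15)÷3=5=e, 69→(69−15)÷3=18=r, 72→(72−15)÷3=19=s.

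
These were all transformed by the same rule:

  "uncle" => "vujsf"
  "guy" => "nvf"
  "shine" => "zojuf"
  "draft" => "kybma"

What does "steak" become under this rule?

zafbr

The shift depends on letter class: consonant n→u is +7, but vowel u→v is +1. Two shifts are in play — +1 for a/e/i/o/u, +7 for every other letter.
Applying it to steak: s(cons)+7=z, t(cons)+7=a, e(vowel)+1=f, a(vowel)+1=b, k(cons)+7=r.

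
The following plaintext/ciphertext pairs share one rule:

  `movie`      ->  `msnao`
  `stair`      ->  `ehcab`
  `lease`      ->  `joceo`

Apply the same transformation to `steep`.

ehoov

m(12)→m(12) and o(14)→s(18) fit y≡3x+2 (mod 26); the inverse of 3 mod 26 is 9. Each letter's alphabet position (a=0..z=25) is mapped through 3·x+2 mod 26 — an affine cipher.
For steep: s(18)→3·18+2≡4=e; t(19)→3·19+2≡7=h; e(4)→3·4+2≡14=o; e(4)→3·4+2≡14=o; p(15)→3·15+2≡21=v (all mod 26).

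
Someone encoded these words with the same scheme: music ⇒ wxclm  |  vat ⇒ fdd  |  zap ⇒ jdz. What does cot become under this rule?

mrd

Vowels shift forward by 3 and consonants shift forward by 10.
Applying it to cot: c(cons)+10=m, o(vowel)+3=r, t(cons)+10=d.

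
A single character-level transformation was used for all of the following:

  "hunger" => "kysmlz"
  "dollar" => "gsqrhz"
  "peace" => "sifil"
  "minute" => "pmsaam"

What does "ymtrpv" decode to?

violin

In hunger: h→k is +3, u→y is +4, n→s is +5, g→m is +6 — the shift increases by 1 each position. The shift increases by 1 at each position, starting from +3: 3, 4, 5, ….
Reversing it on ymtrpv: y−3=v, m−4=i, t−5=o, r−6=l, p−7=i, v−8=n.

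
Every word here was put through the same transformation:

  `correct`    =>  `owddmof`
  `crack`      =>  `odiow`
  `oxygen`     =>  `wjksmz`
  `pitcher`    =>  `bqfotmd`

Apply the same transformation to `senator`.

The shift depends on letter class: consonant c→o is +12, but vowel o→w is +8. Two shifts are in play — +8 for a/e/i/o/u, +12 for every other letter.
Applying it to senator: s(cons)+12=e, e(vowel)+8=m, n(cons)+12=z, a(vowel)+8=i, t(cons)+12=f, o(vowel)+8=w, r(cons)+12=d.

emzifwd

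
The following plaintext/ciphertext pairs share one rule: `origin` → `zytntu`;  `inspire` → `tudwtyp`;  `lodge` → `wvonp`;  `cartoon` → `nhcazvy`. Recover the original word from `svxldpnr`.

homesick

Shifts by position in origin: pos 0: o→z (+11), pos 1: r→y (+7), pos 2: i→t (+11), pos 3: g→n (+7) — repeating every 2. The shifts repeat in a cycle of length 2: positions 0,1,… shift by +11, +7, then the pattern repeats.
Reversing it on svxldpnr: s−11=h, v−7=o, x−11=m, l−7=e, d−11=s, p−7=i, n−11=c, r−7=k.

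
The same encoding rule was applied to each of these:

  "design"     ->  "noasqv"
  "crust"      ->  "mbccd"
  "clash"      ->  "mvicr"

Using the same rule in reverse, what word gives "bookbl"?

regard

Shifts by position in design: pos 0: d→n (+10), pos 1: e→o (+10), pos 2: s→a (+8), pos 3: i→s (+10), pos 4: g→q (+10), pos 5: n→v (+8) — repeating every 3. It's a Vigenère-style cipher with numeric key [10,10,8]: position i shifts by key[i mod 3].
Undoing it on bookbl: b−10=r, o−10=e, o−8=g, k−10=a, b−10=r, l−8=d.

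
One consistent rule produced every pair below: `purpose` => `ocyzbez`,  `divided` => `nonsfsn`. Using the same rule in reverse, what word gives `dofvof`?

velvet

The word is reversed, then every letter is shifted forward by 10.
Reversing it on dofvof: shift back: d−10=t, o−10=e, f−10=v, v−10=l, o−10=e, f−10=v → tevlev; then reverse → velvet.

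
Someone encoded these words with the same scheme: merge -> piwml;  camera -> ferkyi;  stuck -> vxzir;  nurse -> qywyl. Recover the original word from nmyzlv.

kitten

In merge: m→p is +3, e→i is +4, r→w is +5, g→m is +6 — the shift increases by 1 each position. Each letter shifts forward by (position + 3), i.e. 3, 4, 5, … — the shift grows by one for each successive letter.
Undoing it on nmyzlv: n−3=k, m−4=i, y−5=t, z−6=t, l−7=e, v−8=n.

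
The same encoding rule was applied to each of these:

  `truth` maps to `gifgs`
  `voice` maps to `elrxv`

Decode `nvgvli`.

Each pair mirrors across the alphabet (t↔g, r↔i, u↔f): positions sum to 25. This is the alphabet-reversal cipher (Atbash): a becomes z, b becomes y, etc.
Undoing it on nvgvli: n↔m, v↔e, g↔t, v↔e, l↔o, i↔r.

meteor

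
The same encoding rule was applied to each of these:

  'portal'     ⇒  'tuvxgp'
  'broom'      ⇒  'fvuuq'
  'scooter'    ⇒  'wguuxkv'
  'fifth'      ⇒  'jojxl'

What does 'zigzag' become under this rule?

dokdgk

The rule splits by letter class: vowels +6, consonants +4.
On zigzag: z(cons)+4=d, i(vowel)+6=o, g(cons)+4=k, z(cons)+4=d, a(vowel)+6=g, g(cons)+4=k.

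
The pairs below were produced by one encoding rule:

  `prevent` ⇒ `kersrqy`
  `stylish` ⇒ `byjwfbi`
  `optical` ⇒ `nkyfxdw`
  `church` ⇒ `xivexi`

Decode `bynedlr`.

storage

p(15)→k(10) and r(17)→e(4) fit y≡23x+3 (mod 26); the inverse of 23 mod 26 is 17. Treating letters as 0–25, the rule is x ↦ 23x + 3 (mod 26).
Decoding bynedlr: b(1)→17·(1−3)≡18=s; y(24)→17·(24−3)≡19=t; n(13)→17·(13−3)≡14=o; e(4)→17·(4−3)≡17=r; d(3)→17·(3−3)≡0=a; l(11)→17·(11−3)≡6=g; r(17)→17·(17−3)≡4=e (all mod 26).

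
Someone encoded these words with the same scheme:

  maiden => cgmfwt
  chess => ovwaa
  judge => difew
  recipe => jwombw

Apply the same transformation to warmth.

qgjcrv

m(12)→c(2) and a(0)→g(6) fit y≡17x+6 (mod 26); the inverse of 17 mod 26 is 23. This is an affine cipher: with a=0,…,z=25, each position x becomes (17x+6) mod 26.
Applying it to warmth: w(22)→17·22+6≡16=q; a(0)→17·0+6≡6=g; r(17)→17·17+6≡9=j; m(12)→17·12+6≡2=c; t(19)→17·19+6≡17=r; h(7)→17·7+6≡21=v (all mod 26).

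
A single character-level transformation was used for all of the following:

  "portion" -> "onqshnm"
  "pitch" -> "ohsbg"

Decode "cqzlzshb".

dramatic

Each letter is shifted forward by 25 in the alphabet (a Caesar shift of +25).
Undoing it on cqzlzshb: c−25=d, q−25=r, z−25=a, l−25=m, z−25=a, s−25=t, h−25=i, b−25=c.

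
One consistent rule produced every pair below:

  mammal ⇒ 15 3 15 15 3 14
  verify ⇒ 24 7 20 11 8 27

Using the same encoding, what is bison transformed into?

m is letter #13 and maps to 15: an offset of 2. The number is (letter's place in the alphabet, a=1) + 2.
Applying it to bison: b=2→4, i=9→11, s=19→21, o=15→17, n=14→16.

4 11 21 17 16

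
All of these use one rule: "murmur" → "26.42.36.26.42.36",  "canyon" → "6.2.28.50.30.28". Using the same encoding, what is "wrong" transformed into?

46.36.30.28.14

With a=1..z=26, the number is 2·pos.
On wrong: w=23→46, r=18→36, o=15→30, n=14→28, g=7→14.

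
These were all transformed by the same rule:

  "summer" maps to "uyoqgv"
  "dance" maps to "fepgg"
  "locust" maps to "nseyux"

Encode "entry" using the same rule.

It's a Vigenère-style cipher with numeric key [2,4]: position i shifts by key[i mod 2].
For entry: e+2=g, n+4=r, t+2=v, r+4=v, y+2=a.

grvva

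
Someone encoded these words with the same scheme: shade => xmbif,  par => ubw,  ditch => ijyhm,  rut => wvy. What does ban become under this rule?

gbs

The shift depends on letter class: consonant s→x is +5, but vowel a→b is +1. Vowels shift forward by 1 and consonants shift forward by 5.
Applying it to ban: b(cons)+5=g, a(vowel)+1=b, n(cons)+5=s.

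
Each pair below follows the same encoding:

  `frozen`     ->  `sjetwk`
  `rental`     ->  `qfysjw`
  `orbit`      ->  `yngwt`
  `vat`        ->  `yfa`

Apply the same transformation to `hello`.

tqqjm

The output letters match the input read backwards, each shifted +5: frozen reversed is nezorf. Read the word backwards and shift each letter +5.
For hello: reverse → olleh; then shift: o+5=t, l+5=q, l+5=q, e+5=j, h+5=m.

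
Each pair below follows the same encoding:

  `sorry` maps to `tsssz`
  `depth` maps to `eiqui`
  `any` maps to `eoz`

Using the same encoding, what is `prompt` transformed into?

qssnqu

The shift depends on letter class: consonant s→t is +1, but vowel o→s is +4. Vowels shift forward by 4 and consonants shift forward by 1.
For prompt: p(cons)+1=q, r(cons)+1=s, o(vowel)+4=s, m(cons)+1=n, p(cons)+1=q, t(cons)+1=u.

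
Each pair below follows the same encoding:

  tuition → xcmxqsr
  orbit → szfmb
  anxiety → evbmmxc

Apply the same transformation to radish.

vihmal

A repeating key of period 3 is used — shifts +4, +8, +4 over and over.
For radish: r+4=v, a+8=i, d+4=h, i+4=m, s+8=a, h+4=l.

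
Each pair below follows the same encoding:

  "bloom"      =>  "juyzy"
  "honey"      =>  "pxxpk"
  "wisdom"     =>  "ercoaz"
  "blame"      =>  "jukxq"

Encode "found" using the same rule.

nxeyp

In bloom: b→j is +8, l→u is +9, o→y is +10, o→z is +11 — the shift increases by 1 each position. Letter i (0-indexed) is shifted by i+8, so successive shifts are 8, 9, 10, ….
For found: f+8=n, o+9=x, u+10=e, n+11=y, d+12=p.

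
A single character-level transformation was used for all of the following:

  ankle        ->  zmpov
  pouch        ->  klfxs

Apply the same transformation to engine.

Each pair mirrors across the alphabet (a↔z, n↔m, k↔p): positions sum to 25. This is the alphabet-reversal cipher (Atbash): a becomes z, b becomes y, etc.
Applying it to engine: e↔v, n↔m, g↔t, i↔r, n↔m, e↔v.

vmtrmv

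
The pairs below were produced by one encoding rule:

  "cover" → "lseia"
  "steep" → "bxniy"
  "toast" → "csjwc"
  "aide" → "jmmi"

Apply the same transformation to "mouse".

Shifts by position in cover: pos 0: c→l (+9), pos 1: o→s (+4), pos 2: v→e (+9), pos 3: e→i (+4) — repeating every 2. It's a Vigenère-style cipher with numeric key [9,4]: position i shifts by key[i mod 2].
Applying it to mouse: m+9=v, o+4=s, u+9=d, s+4=w, e+9=n.

vsdwn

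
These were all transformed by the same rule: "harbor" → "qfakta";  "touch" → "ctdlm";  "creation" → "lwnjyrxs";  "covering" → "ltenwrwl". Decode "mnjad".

diary

Shifts by position in harbor: pos 0: h→q (+9), pos 1: a→f (+5), pos 2: r→a (+9), pos 3: b→k (+9), pos 4: o→t (+5), pos 5: r→a (+9) — repeating every 3. A repeating key of period 3 is used — shifts +9, +5, +9 over and over.
Reversing it on mnjad: m−9=d, n−5=i, j−9=a, a−9=r, d−5=y.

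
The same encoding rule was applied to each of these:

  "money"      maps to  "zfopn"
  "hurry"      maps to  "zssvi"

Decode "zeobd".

The word is reversed, then every letter is shifted forward by 1.
Decoding zeobd: shift back: z−1=y, e−1=d, o−1=n, b−1=a, d−1=c → ydnac; then reverse → candy.

candy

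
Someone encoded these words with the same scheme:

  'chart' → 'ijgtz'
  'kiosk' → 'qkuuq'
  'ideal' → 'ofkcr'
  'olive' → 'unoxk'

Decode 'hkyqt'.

A repeating key of period 2 is used — shifts +6, +2 over and over.
Reversing it on hkyqt: h−6=b, k−2=i, y−6=s, q−2=o, t−6=n.

bison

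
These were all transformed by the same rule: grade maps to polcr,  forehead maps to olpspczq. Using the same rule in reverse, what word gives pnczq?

force

The output letters match the input read backwards, each shifted +11: grade reversed is edarg. Read the word backwards and shift each letter +11.
Reversing it on pnczq: shift back: p−11=e, n−11=c, c−11=r, z−11=o, q−11=f → ecrof; then reverse → force.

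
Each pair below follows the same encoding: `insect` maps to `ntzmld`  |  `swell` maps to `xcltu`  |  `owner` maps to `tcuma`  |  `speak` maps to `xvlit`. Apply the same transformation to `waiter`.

bgpbnb

In insect: i→n is +5, n→t is +6, s→z is +7, e→m is +8 — the shift increases by 1 each position. The shift increases by 1 at each position, starting from +5: 5, 6, 7, ….
Applying it to waiter: w+5=b, a+6=g, i+7=p, t+8=b, e+9=n, r+10=b.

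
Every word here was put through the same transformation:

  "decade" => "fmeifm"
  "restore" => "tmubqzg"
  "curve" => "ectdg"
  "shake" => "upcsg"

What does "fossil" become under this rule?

Shifts by position in decade: pos 0: d→f (+2), pos 1: e→m (+8), pos 2: c→e (+2), pos 3: a→i (+8) — repeating every 2. It's a Vigenère-style cipher with numeric key [2,8]: position i shifts by key[i mod 2].
On fossil: f+2=h, o+8=w, s+2=u, s+8=a, i+2=k, l+8=t.

hwuakt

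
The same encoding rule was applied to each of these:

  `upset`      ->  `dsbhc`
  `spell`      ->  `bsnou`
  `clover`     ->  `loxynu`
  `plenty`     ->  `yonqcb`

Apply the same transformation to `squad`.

Shifts by position in upset: pos 0: u→d (+9), pos 1: p→s (+3), pos 2: s→b (+9), pos 3: e→h (+3) — repeating every 2. The shifts repeat in a cycle of length 2: positions 0,1,… shift by +9, +3, then the pattern repeats.
For squad: s+9=b, q+3=t, u+9=d, a+3=d, d+9=m.

btddm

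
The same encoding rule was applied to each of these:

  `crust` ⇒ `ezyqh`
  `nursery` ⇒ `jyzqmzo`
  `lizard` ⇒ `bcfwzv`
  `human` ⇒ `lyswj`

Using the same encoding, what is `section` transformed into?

qmehcaj

Treating letters as 0–25, the rule is x ↦ 17x + 22 (mod 26).
For section: s(18)→17·18+22≡16=q; e(4)→17·4+22≡12=m; c(2)→17·2+22≡4=e; t(19)→17·19+22≡7=h; i(8)→17·8+22≡2=c; o(14)→17·14+22≡0=a; n(13)→17·13+22≡9=j (all mod 26).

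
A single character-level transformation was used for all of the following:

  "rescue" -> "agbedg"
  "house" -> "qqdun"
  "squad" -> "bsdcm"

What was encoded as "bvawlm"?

Shifts by position in rescue: pos 0: r→a (+9), pos 1: e→g (+2), pos 2: s→b (+9), pos 3: c→e (+2) — repeating every 2. The shifts repeat in a cycle of length 2: positions 0,1,… shift by +9, +2, then the pattern repeats.
Reversing it on bvawlm: b−9=s, v−2=t, a−9=r, w−2=u, l−9=c, m−2=k.

struck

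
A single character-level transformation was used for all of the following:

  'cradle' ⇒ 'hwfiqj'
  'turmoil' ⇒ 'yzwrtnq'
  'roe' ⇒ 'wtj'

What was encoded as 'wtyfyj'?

rotate

Compare letters: c→h is +5, r→w is +5, a→f is +5 — a constant shift. This is a Caesar cipher with shift 5.
Decoding wtyfyj: w−5=r, t−5=o, y−5=t, f−5=a, y−5=t, j−5=e.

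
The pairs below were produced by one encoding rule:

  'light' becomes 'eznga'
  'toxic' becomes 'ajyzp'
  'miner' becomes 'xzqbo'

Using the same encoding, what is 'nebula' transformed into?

l(11)→e(4) and i(8)→z(25) fit y≡19x+3 (mod 26); the inverse of 19 mod 26 is 11. Treating letters as 0–25, the rule is x ↦ 19x + 3 (mod 26).
For nebula: n(13)→19·13+3≡16=q; e(4)→19·4+3≡1=b; b(1)→19·1+3≡22=w; u(20)→19·20+3≡19=t; l(11)→19·11+3≡4=e; a(0)→19·0+3≡3=d (all mod 26).

qbwted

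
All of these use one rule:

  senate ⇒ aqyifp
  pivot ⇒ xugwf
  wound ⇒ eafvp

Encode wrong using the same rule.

Shifts by position in senate: pos 0: s→a (+8), pos 1: e→q (+12), pos 2: n→y (+11), pos 3: a→i (+8), pos 4: t→f (+12), pos 5: e→p (+11) — repeating every 3. It's a Vigenère-style cipher with numeric key [8,12,11]: position i shifts by key[i mod 3].
Applying it to wrong: w+8=e, r+12=d, o+11=z, n+8=v, g+12=s.

edzvs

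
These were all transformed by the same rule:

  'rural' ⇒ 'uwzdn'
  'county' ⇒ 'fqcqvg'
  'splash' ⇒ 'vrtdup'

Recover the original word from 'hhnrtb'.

effort

The shifts repeat in a cycle of length 3: positions 0,1,… shift by +3, +2, +8, then the pattern repeats.
Undoing it on hhnrtb: h−3=e, h−2=f, n−8=f, r−3=o, t−2=r, b−8=t.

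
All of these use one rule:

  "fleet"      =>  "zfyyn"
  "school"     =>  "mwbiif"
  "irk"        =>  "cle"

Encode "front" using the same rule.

Compare letters: f→z is +20, l→f is +20, e→y is +20 — a constant shift. It's a constant shift of +20 (ROT20).
For front: f+20=z, r+20=l, o+20=i, n+20=h, t+20=n.

zlihn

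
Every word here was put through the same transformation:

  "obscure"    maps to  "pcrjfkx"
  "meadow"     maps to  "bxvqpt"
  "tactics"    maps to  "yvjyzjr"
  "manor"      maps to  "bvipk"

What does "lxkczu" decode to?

gerbil

Treating letters as 0–25, the rule is x ↦ 7x + 21 (mod 26).
Undoing it on lxkczu: l(11)→15·(11−21)≡6=g; x(23)→15·(23−21)≡4=e; k(10)→15·(10−21)≡17=r; c(2)→15·(2−21)≡1=b; z(25)→15·(25−21)≡8=i; u(20)→15·(20−21)≡11=l (all mod 26).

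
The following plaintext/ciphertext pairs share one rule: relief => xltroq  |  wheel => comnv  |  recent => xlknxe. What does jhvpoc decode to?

danger

In relief: r→x is +6, e→l is +7, l→t is +8, i→r is +9 — the shift increases by 1 each position. The shift increases by 1 at each position, starting from +6: 6, 7, 8, ….
Undoing it on jhvpoc: j−6=d, h−7=a, v−8=n, p−9=g, o−10=e, c−11=r.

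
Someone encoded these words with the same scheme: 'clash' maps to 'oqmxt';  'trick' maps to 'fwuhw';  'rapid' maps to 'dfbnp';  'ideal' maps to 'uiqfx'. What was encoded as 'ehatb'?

Shifts by position in clash: pos 0: c→o (+12), pos 1: l→q (+5), pos 2: a→m (+12), pos 3: s→x (+5) — repeating every 2. It's a Vigenère-style cipher with numeric key [12,5]: position i shifts by key[i mod 2].
Decoding ehatb: e−12=s, h−5=c, a−12=o, t−5=o, b−12=p.

scoop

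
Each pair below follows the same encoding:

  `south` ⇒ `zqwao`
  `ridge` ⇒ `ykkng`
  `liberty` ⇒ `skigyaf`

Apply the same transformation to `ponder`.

wqukgy

Two shifts are in play — +2 for a/e/i/o/u, +7 for every other letter.
Applying it to ponder: p(cons)+7=w, o(vowel)+2=q, n(cons)+7=u, d(cons)+7=k, e(vowel)+2=g, r(cons)+7=y.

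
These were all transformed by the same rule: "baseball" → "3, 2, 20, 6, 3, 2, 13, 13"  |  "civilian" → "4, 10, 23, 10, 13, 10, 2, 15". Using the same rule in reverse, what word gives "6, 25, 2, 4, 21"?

b is letter #2 and maps to 3: an offset of 1. Letters become their 1-based position plus 1 (so a→2, b→3, …).
Decoding 6, 25, 2, 4, 21: 6→(6−1)÷1=5=e, 25→(25−1)÷1=24=x, 2→(2−1)÷1=1=a, 4→(4−1)÷1=3=c, 21→(21−1)÷1=20=t.

exact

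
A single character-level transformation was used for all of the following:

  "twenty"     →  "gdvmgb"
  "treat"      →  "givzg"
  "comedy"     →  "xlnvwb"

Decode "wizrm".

Each pair mirrors across the alphabet (t↔g, w↔d, e↔v): positions sum to 25. Each letter is replaced by its mirror in the alphabet: a↔z, b↔y, c↔x, and so on (the Atbash cipher).
Undoing it on wizrm: w↔d, i↔r, z↔a, r↔i, m↔n.

drain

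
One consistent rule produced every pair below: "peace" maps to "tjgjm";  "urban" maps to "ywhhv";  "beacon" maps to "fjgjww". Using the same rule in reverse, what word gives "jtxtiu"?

formal

Letter i (0-indexed) is shifted by i+4, so successive shifts are 4, 5, 6, ….
Decoding jtxtiu: j−4=f, t−5=o, x−6=r, t−7=m, i−8=a, u−9=l.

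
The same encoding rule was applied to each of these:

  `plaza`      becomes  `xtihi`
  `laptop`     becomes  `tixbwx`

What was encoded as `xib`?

pat

Compare letters: p→x is +8, l→t is +8, a→i is +8 — a constant shift. Each letter is shifted forward by 8 in the alphabet (a Caesar shift of +8).
Decoding xib: x−8=p, i−8=a, b−8=t.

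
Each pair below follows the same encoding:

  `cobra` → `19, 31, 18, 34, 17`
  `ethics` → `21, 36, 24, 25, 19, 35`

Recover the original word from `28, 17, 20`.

lad

c is letter #3 and maps to 19: an offset of 16. Letters become their 1-based position plus 16 (so a→17, b→18, …).
Undoing it on 28, 17, 20: 28→(28−16)÷1=12=l, 17→(17−16)÷1=1=a, 20→(20−16)÷1=4=d.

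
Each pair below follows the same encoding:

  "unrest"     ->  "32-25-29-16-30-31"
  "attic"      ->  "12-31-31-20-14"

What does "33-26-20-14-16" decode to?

voice

Each letter is replaced by its alphabet position (a=1..z=26) + 11.
Undoing it on 33-26-20-14-16: 33→(33−11)÷1=22=v, 26→(26−11)÷1=15=o, 20→(20−11)÷1=9=i, 14→(14−11)÷1=3=c, 16→(16−11)÷1=5=e.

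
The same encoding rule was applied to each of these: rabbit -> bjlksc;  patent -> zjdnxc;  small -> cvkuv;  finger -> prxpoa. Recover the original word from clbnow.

Shifts by position in rabbit: pos 0: r→b (+10), pos 1: a→j (+9), pos 2: b→l (+10), pos 3: b→k (+9) — repeating every 2. It's a Vigenère-style cipher with numeric key [10,9]: position i shifts by key[i mod 2].
Decoding clbnow: c−10=s, l−9=c, b−10=r, n−9=e, o−10=e, w−9=n.

screen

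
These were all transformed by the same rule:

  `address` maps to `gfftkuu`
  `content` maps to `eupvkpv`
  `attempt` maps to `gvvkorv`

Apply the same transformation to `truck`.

The shift depends on letter class: consonant d→f is +2, but vowel a→g is +6. Vowels shift forward by 6 and consonants shift forward by 2.
Applying it to truck: t(cons)+2=v, r(cons)+2=t, u(vowel)+6=a, c(cons)+2=e, k(cons)+2=m.

vtaem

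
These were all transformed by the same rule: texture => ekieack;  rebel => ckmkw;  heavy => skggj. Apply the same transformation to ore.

Two shifts are in play — +6 for a/e/i/o/u, +11 for every other letter.
Applying it to ore: o(vowel)+6=u, r(cons)+11=c, e(vowel)+6=k.

uck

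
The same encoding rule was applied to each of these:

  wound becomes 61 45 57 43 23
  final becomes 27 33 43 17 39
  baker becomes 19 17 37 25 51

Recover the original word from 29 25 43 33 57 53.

genius

w(#23)→61 and o(#15)→45: differences scale by 2, so n = 2·pos + 15. Each letter becomes 2×(its alphabet position, a=1..z=26) + 15.
Undoing it on 29 25 43 33 57 53: 29→(29−15)÷2=7=g, 25→(25−15)÷2=5=e, 43→(43−15)÷2=14=n, 33→(33−15)÷2=9=i, 57→(57−15)÷2=21=u, 53→(53−15)÷2=19=s.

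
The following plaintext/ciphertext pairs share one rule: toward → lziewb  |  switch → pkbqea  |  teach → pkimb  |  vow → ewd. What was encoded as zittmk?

Read the word backwards and shift each letter +8.
Reversing it on zittmk: shift back: z−8=r, i−8=a, t−8=l, t−8=l, m−8=e, k−8=c → rallec; then reverse → cellar.

cellar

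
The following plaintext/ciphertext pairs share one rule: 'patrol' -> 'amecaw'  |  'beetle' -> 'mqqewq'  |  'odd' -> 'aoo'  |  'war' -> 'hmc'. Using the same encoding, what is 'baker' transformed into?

mmvqc

The shift depends on letter class: consonant p→a is +11, but vowel a→m is +12. Two shifts are in play — +12 for a/e/i/o/u, +11 for every other letter.
For baker: b(cons)+11=m, a(vowel)+12=m, k(cons)+11=v, e(vowel)+12=q, r(cons)+11=c.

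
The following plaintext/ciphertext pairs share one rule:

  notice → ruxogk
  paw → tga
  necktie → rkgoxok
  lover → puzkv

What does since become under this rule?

The shift depends on letter class: consonant n→r is +4, but vowel o→u is +6. The rule splits by letter class: vowels +6, consonants +4.
On since: s(cons)+4=w, i(vowel)+6=o, n(cons)+4=r, c(cons)+4=g, e(vowel)+6=k.

worgk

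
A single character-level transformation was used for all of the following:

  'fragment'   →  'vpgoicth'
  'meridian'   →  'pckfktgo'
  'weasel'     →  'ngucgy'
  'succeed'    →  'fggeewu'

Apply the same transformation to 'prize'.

The output letters match the input read backwards, each shifted +2: fragment reversed is tnemgarf. The word is reversed, then every letter is shifted forward by 2.
For prize: reverse → ezirp; then shift: e+2=g, z+2=b, i+2=k, r+2=t, p+2=r.

gbktr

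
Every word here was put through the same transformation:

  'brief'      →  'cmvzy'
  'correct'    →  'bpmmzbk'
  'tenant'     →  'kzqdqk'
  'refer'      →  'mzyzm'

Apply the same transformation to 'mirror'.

b(1)→c(2) and r(17)→m(12) fit y≡25x+3 (mod 26); the inverse of 25 mod 26 is 25. Each letter's alphabet position (a=0..z=25) is mapped through 25·x+3 mod 26 — an affine cipher.
Applying it to mirror: m(12)→25·12+3≡17=r; i(8)→25·8+3≡21=v; r(17)→25·17+3≡12=m; r(17)→25·17+3≡12=m; o(14)→25·14+3≡15=p; r(17)→25·17+3≡12=m (all mod 26).

rvmmpm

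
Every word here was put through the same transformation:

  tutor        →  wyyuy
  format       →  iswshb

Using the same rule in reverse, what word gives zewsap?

warmth

In tutor: t→w is +3, u→y is +4, t→y is +5, o→u is +6 — the shift increases by 1 each position. The shift increases by 1 at each position, starting from +3: 3, 4, 5, ….
Decoding zewsap: z−3=w, e−4=a, w−5=r, s−6=m, a−7=t, p−8=h.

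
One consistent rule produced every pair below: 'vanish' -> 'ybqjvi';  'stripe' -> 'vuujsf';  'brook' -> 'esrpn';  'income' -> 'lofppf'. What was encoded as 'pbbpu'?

Shifts by position in vanish: pos 0: v→y (+3), pos 1: a→b (+1), pos 2: n→q (+3), pos 3: i→j (+1) — repeating every 2. The shifts repeat in a cycle of length 2: positions 0,1,… shift by +3, +1, then the pattern repeats.
Decoding pbbpu: p−3=m, b−1=a, b−3=y, p−1=o, u−3=r.

mayor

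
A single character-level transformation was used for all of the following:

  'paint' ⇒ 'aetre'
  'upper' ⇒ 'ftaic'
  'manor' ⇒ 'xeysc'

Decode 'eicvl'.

Shifts by position in paint: pos 0: p→a (+11), pos 1: a→e (+4), pos 2: i→t (+11), pos 3: n→r (+4) — repeating every 2. The shifts repeat in a cycle of length 2: positions 0,1,… shift by +11, +4, then the pattern repeats.
Reversing it on eicvl: e−11=t, i−4=e, c−11=r, v−4=r, l−11=a.

terra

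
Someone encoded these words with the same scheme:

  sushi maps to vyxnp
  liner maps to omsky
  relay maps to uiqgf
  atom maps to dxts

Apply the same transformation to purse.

The shift increases by 1 at each position, starting from +3: 3, 4, 5, ….
For purse: p+3=s, u+4=y, r+5=w, s+6=y, e+7=l.

sywyl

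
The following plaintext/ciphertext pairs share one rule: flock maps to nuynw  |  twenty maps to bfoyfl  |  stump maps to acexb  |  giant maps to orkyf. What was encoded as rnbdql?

In flock: f→n is +8, l→u is +9, o→y is +10, c→n is +11 — the shift increases by 1 each position. Each letter shifts forward by (position + 8), i.e. 8, 9, 10, … — the shift grows by one for each successive letter.
Reversing it on rnbdql: r−8=j, n−9=e, b−10=r, d−11=s, q−12=e, l−13=y.

jersey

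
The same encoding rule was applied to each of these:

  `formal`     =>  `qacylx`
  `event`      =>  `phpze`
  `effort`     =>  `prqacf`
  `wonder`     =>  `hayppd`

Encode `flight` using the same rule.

It's a Vigenère-style cipher with numeric key [11,12]: position i shifts by key[i mod 2].
On flight: f+11=q, l+12=x, i+11=t, g+12=s, h+11=s, t+12=f.

qxtssf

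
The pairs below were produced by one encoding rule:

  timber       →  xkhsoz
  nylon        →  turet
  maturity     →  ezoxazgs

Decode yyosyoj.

The output letters match the input read backwards, each shifted +6: timber reversed is rebmit. Read the word backwards and shift each letter +6.
Reversing it on yyosyoj: shift back: y−6=s, y−6=s, o−6=i, s−6=m, y−6=s, o−6=i, j−6=d → ssimsid; then reverse → dismiss.

dismiss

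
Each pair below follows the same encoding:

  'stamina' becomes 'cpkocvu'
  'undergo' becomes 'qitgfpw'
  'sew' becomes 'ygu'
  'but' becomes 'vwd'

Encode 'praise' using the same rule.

The output letters match the input read backwards, each shifted +2: stamina reversed is animats. Two steps: reverse the string, then apply a Caesar shift of +2.
Applying it to praise: reverse → esiarp; then shift: e+2=g, s+2=u, i+2=k, a+2=c, r+2=t, p+2=r.

gukctr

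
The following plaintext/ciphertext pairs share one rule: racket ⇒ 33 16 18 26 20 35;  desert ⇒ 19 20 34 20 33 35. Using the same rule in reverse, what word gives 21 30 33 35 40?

r is letter #18 and maps to 33: an offset of 15. The number is (letter's place in the alphabet, a=1) + 15.
Undoing it on 21 30 33 35 40: 21→(21−15)÷1=6=f, 30→(30−15)÷1=15=o, 33→(33−15)÷1=18=r, 35→(35−15)÷1=20=t, 40→(40−15)÷1=25=y.

forty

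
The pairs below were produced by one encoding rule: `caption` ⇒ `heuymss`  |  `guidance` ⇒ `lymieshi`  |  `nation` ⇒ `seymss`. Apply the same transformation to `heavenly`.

Vowels shift forward by 4 and consonants shift forward by 5.
Applying it to heavenly: h(cons)+5=m, e(vowel)+4=i, a(vowel)+4=e, v(cons)+5=a, e(vowel)+4=i, n(cons)+5=s, l(cons)+5=q, y(cons)+5=d.

mieaisqd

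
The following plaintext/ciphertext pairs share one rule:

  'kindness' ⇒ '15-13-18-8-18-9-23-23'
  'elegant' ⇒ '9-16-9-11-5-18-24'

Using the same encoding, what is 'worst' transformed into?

27-19-22-23-24

k is letter #11 and maps to 15: an offset of 4. The number is (letter's place in the alphabet, a=1) + 4.
Applying it to worst: w=23→27, o=15→19, r=18→22, s=19→23, t=20→24.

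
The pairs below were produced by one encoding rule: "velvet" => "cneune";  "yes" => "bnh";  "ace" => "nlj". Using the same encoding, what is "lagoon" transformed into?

wxxpju

The output letters match the input read backwards, each shifted +9: velvet reversed is tevlev. The word is reversed, then every letter is shifted forward by 9.
On lagoon: reverse → noogal; then shift: n+9=w, o+9=x, o+9=x, g+9=p, a+9=j, l+9=u.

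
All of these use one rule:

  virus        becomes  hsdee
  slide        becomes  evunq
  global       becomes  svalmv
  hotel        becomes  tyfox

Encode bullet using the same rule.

Shifts by position in virus: pos 0: v→h (+12), pos 1: i→s (+10), pos 2: r→d (+12), pos 3: u→e (+10) — repeating every 2. The shifts repeat in a cycle of length 2: positions 0,1,… shift by +12, +10, then the pattern repeats.
Applying it to bullet: b+12=n, u+10=e, l+12=x, l+10=v, e+12=q, t+10=d.

nexvqd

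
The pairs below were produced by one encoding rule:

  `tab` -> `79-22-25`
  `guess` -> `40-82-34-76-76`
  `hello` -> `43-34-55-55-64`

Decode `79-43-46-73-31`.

t(#20)→79 and a(#1)→22: differences scale by 3, so n = 3·pos + 19. With a=1..z=26, the number is 3·pos + 19.
Decoding 79-43-46-73-31: 79→(79−19)÷3=20=t, 43→(43−19)÷3=8=h, 46→(46−19)÷3=9=i, 73→(73−19)÷3=18=r, 31→(31−19)÷3=4=d.

third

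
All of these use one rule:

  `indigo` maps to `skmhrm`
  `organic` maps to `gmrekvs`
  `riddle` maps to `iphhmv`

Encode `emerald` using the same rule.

hpeviqi

The output letters match the input read backwards, each shifted +4: indigo reversed is ogidni. Read the word backwards and shift each letter +4.
On emerald: reverse → dlareme; then shift: d+4=h, l+4=p, a+4=e, r+4=v, e+4=i, m+4=q, e+4=i.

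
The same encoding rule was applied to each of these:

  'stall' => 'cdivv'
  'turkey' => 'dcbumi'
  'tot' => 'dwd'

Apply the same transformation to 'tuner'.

The shift depends on letter class: consonant s→c is +10, but vowel a→i is +8. Vowels shift forward by 8 and consonants shift forward by 10.
Applying it to tuner: t(cons)+10=d, u(vowel)+8=c, n(cons)+10=x, e(vowel)+8=m, r(cons)+10=b.

dcxmb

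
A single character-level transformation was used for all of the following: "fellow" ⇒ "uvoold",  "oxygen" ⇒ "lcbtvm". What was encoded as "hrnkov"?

simple

Letters are reflected about the middle of the alphabet (position → 25−position): Atbash.
Undoing it on hrnkov: h↔s, r↔i, n↔m, k↔p, o↔l, v↔e.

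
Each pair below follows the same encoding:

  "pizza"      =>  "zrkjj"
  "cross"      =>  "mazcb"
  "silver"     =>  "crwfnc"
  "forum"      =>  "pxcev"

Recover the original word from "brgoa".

river

Shifts by position in pizza: pos 0: p→z (+10), pos 1: i→r (+9), pos 2: z→k (+11), pos 3: z→j (+10), pos 4: a→j (+9) — repeating every 3. It's a Vigenère-style cipher with numeric key [10,9,11]: position i shifts by key[i mod 3].
Decoding brgoa: b−10=r, r−9=i, g−11=v, o−10=e, a−9=r.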